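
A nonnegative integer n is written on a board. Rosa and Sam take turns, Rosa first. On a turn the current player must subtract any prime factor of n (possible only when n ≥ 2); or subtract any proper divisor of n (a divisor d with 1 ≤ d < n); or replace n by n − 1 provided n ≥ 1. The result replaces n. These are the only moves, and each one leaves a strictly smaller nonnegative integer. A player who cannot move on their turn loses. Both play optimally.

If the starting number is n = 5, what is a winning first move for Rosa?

Use the standard recursion: the mover loses at a terminal position; elsewhere, the mover wins exactly when some move hands the opponent an L position.
n=0: no move → L
n=1: →0(L), so W
n=2: →0(L), so W
n=3: →0(L), so W
n=4: →2(W), 3(W) — all W, so L
n=5: →0(L), so W
From 5, the L positions reachable in one move are: 0, 4. Any move reaching one of these is winning.

Move to 0.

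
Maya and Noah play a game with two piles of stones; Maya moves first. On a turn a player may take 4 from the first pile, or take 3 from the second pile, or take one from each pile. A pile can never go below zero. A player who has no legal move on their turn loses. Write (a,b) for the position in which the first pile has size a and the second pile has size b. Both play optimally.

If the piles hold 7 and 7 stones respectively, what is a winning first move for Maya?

Move to (6,6).

Compute win/loss labels from the base case upward. A position with no move is L. Any other position is W if it can reach an L in one move, else L.
No move ever increases a pile, so every position that can arise here has a ≤ 7 and b ≤ 7; it is enough to label the cells with 0 ≤ a ≤ 7 and 0 ≤ b ≤ 7.
Every move lowers a or b (never raises either), so fill the grid row by row in increasing a, and left to right within a row: each cell's successors are then already labelled.
      b=0  b=1  b=2  b=3  b=4  b=5  b=6  b=7
a=0:    L    L    L    W    W    W    L    L
a=1:    L    W    W    W    L    L    L    W
a=2:    L    W    L    W    L    W    W    W
a=3:    L    W    L    W    L    W    L    W
a=4:    W    W    W    W    L    W    W    W
a=5:    W    L    L    L    W    W    W    L
a=6:    W    L    W    W    W    L    L    L
a=7:    W    L    W    L    W    L    W    W
Cells with no legal move (terminal, hence L): (0,0), (0,1), (0,2), (1,0), (2,0), (3,0).
The remaining L cells, each justified by listing all of its moves:
(0,6): only reaches (0,3)(W), which is W → L
(0,7): only reaches (0,4)(W), which is W → L
(1,4): only reaches (1,1)(W), (0,3)(W), all W → L
(1,5): only reaches (1,2)(W), (0,4)(W), all W → L
(1,6): only reaches (1,3)(W), (0,5)(W), all W → L
(2,2): only reaches (1,1)(W), which is W → L
(2,4): only reaches (2,1)(W), (1,3)(W), all W → L
(3,2): only reaches (2,1)(W), which is W → L
(3,4): only reaches (3,1)(W), (2,3)(W), all W → L
(3,6): only reaches (3,3)(W), (2,5)(W), all W → L
(4,4): only reaches (0,4)(W), (4,1)(W), (3,3)(W), all W → L
(5,1): only reaches (1,1)(W), (4,0)(W), all W → L
(5,2): only reaches (1,2)(W), (4,1)(W), all W → L
(5,3): only reaches (1,3)(W), (5,0)(W), (4,2)(W), all W → L
(5,7): only reaches (1,7)(W), (5,4)(W), (4,6)(W), all W → L
(6,1): only reaches (2,1)(W), (5,0)(W), all W → L
(6,5): only reaches (2,5)(W), (6,2)(W), (5,4)(W), all W → L
(6,6): only reaches (2,6)(W), (6,3)(W), (5,5)(W), all W → L
(6,7): only reaches (2,7)(W), (6,4)(W), (5,6)(W), all W → L
(7,1): only reaches (3,1)(W), (6,0)(W), all W → L
(7,3): only reaches (3,3)(W), (7,0)(W), (6,2)(W), all W → L
(7,5): only reaches (3,5)(W), (7,2)(W), (6,4)(W), all W → L
Every other cell has at least one move into one of the L cells above, so it is W.
From (7,7), the L positions reachable in one move are: (6,6).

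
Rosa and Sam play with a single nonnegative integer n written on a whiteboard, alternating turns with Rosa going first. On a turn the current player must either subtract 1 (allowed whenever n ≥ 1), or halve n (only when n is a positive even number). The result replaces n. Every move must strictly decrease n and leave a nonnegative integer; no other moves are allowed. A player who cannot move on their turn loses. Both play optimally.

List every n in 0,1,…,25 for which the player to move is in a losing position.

0, 2, 5, 7, 9, 11, 13, 15, 17, 19, 21, 23, 25

Work bottom-up. With no move the player to move loses. Otherwise the position is W if at least one move leads to an L position for the opponent, and L if every move leads to a W.
n=0: no move → L
n=1: reaches L-position 0 → W
n=2: only reaches 1(W), which is W → L
n=3: reaches L-position 2 → W
n=4: reaches L-position 2 → W
n=5: only reaches 4(W), which is W → L
n=6: reaches L-position 5 → W
n=7: only reaches 6(W), which is W → L
n=8: reaches L-position 7 → W
n=9: only reaches 8(W), which is W → L
n=10: reaches L-position 5 → W
n=11: only reaches 10(W), which is W → L
n=12: reaches L-position 11 → W
n=13: only reaches 12(W), which is W → L
n=14: reaches L-position 7 → W
n=15: only reaches 14(W), which is W → L
n=16: reaches L-position 15 → W
n=17: only reaches 16(W), which is W → L
n=18: reaches L-position 9 → W
n=19: only reaches 18(W), which is W → L
n=20: reaches L-position 19 → W
n=21: only reaches 20(W), which is W → L
n=22: reaches L-position 11 → W
n=23: only reaches 22(W), which is W → L
n=24: reaches L-position 23 → W
n=25: only reaches 24(W), which is W → L
Reading off the rows marked L gives the requested list; there are 13 such values of n.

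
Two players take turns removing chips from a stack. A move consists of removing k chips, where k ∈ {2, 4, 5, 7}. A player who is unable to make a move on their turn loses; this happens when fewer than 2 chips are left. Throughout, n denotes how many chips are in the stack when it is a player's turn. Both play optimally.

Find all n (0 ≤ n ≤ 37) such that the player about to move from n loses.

0, 1, 9, 10, 18, 19, 27, 28, 36, 37

Build the W/L table. Terminal = L. A non-terminal position is W if it has a move to some L; otherwise it is L.
n=0: no move → L
n=1: no move → L
n=2: can move to 0, which is L ⇒ W
n=3: can move to 1, which is L ⇒ W
n=4: can move to 0, which is L ⇒ W
n=5: can move to 1, which is L ⇒ W
n=6: can move to 1, which is L ⇒ W
n=7: can move to 0, which is L ⇒ W
n=8: can move to 1, which is L ⇒ W
n=9: moves to 7(W), 5(W), 4(W), 2(W); every one is W ⇒ L
n=10: moves to 8(W), 6(W), 5(W), 3(W); every one is W ⇒ L
n=11: can move to 9, which is L ⇒ W
n=12: can move to 10, which is L ⇒ W
n=13: can move to 9, which is L ⇒ W
n=14: can move to 10, which is L ⇒ W
n=15: can move to 10, which is L ⇒ W
n=16: can move to 9, which is L ⇒ W
n=17: can move to 10, which is L ⇒ W
n=18: moves to 16(W), 14(W), 13(W), 11(W); every one is W ⇒ L
n=19: moves to 17(W), 15(W), 14(W), 12(W); every one is W ⇒ L
n=20: can move to 18, which is L ⇒ W
n=21: can move to 19, which is L ⇒ W
n=22: can move to 18, which is L ⇒ W
n=23: can move to 19, which is L ⇒ W
n=24: can move to 19, which is L ⇒ W
n=25: can move to 18, which is L ⇒ W
n=26: can move to 19, which is L ⇒ W
n=27: moves to 25(W), 23(W), 22(W), 20(W); every one is W ⇒ L
n=28: moves to 26(W), 24(W), 23(W), 21(W); every one is W ⇒ L
n=29: can move to 27, which is L ⇒ W
n=30: can move to 28, which is L ⇒ W
n=31: can move to 27, which is L ⇒ W
n=32: can move to 28, which is L ⇒ W
n=33: can move to 28, which is L ⇒ W
n=34: can move to 27, which is L ⇒ W
n=35: can move to 28, which is L ⇒ W
n=36: moves to 34(W), 32(W), 31(W), 29(W); every one is W ⇒ L
n=37: moves to 35(W), 33(W), 32(W), 30(W); every one is W ⇒ L
The losing starting values of n are exactly the entries labelled L in this table (10 of them).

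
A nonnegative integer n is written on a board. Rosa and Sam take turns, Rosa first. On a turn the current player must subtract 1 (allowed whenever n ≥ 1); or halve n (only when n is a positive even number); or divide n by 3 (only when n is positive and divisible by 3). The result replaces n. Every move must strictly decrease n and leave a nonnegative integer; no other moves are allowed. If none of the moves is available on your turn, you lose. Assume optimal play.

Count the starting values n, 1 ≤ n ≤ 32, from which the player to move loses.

Positions with no move are L. A position that does have a move is losing for the player to move precisely when every available move leads to a winning position for the opponent. Fill in the labels:
n=0: no move → L
n=1: reaches L-position 0 → W
n=2: only reaches 1(W), which is W → L
n=3: reaches L-position 2 → W
n=4: reaches L-position 2 → W
n=5: only reaches 4(W), which is W → L
n=6: reaches L-position 2 → W
n=7: only reaches 6(W), which is W → L
n=8: reaches L-position 7 → W
n=9: only reaches 3(W), 8(W), all W → L
n=10: reaches L-position 5 → W
n=11: only reaches 10(W), which is W → L
n=12: reaches L-position 11 → W
n=13: only reaches 12(W), which is W → L
n=14: reaches L-position 7 → W
n=15: reaches L-position 5 → W
n=16: only reaches 8(W), 15(W), all W → L
n=17: reaches L-position 16 → W
n=18: reaches L-position 9 → W
n=19: only reaches 18(W), which is W → L
n=20: reaches L-position 19 → W
n=21: reaches L-position 7 → W
n=22: reaches L-position 11 → W
n=23: only reaches 22(W), which is W → L
n=24: reaches L-position 23 → W
n=25: only reaches 24(W), which is W → L
n=26: reaches L-position 13 → W
n=27: reaches L-position 9 → W
n=28: only reaches 14(W), 27(W), all W → L
n=29: reaches L-position 28 → W
n=30: only reaches 10(W), 15(W), 29(W), all W → L
n=31: reaches L-position 30 → W
n=32: reaches L-position 16 → W
L entries with 1 ≤ n ≤ 32 (n=0 is outside the asked range and is not counted): n = 2, 5, 7, 9, 11, 13, 16, 19, 23, 25, 28, 30; that makes 12.

12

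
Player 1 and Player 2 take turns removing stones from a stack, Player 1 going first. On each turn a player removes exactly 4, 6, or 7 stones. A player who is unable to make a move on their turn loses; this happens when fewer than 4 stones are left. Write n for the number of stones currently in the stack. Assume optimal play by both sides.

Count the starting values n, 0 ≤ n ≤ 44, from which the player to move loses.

Work bottom-up. With no move the player to move loses. Otherwise the position is W if at least one move leads to an L position for the opponent, and L if every move leads to a W.
n=0: no move → L
n=1: no move → L
n=2: no move → L
n=3: no move → L
n=4: →0(L), so W
n=5: →1(L), so W
n=6: →2(L), so W
n=7: →3(L), so W
n=8: →2(L), so W
n=9: →3(L), so W
n=10: →3(L), so W
n=11: →7(W), 5(W), 4(W) — all W, so L
n=12: →8(W), 6(W), 5(W) — all W, so L
n=13: →9(W), 7(W), 6(W) — all W, so L
n=14: →10(W), 8(W), 7(W) — all W, so L
n=15: →11(L), so W
n=16: →12(L), so W
n=17: →13(L), so W
n=18: →14(L), so W
n=19: →13(L), so W
n=20: →14(L), so W
n=21: →14(L), so W
n=22: →18(W), 16(W), 15(W) — all W, so L
n=23: →19(W), 17(W), 16(W) — all W, so L
n=24: →20(W), 18(W), 17(W) — all W, so L
n=25: →21(W), 19(W), 18(W) — all W, so L
n=26: →22(L), so W
n=27: →23(L), so W
n=28: →24(L), so W
n=29: →25(L), so W
n=30: →24(L), so W
n=31: →25(L), so W
n=32: →25(L), so W
n=33: →29(W), 27(W), 26(W) — all W, so L
n=34: →30(W), 28(W), 27(W) — all W, so L
n=35: →31(W), 29(W), 28(W) — all W, so L
n=36: →32(W), 30(W), 29(W) — all W, so L
n=37: →33(L), so W
n=38: →34(L), so W
n=39: →35(L), so W
n=40: →36(L), so W
n=41: →35(L), so W
n=42: →36(L), so W
n=43: →36(L), so W
n=44: →40(W), 38(W), 37(W) — all W, so L
L entries with 0 ≤ n ≤ 44: n = 0, 1, 2, 3, 11, 12, 13, 14, 22, 23, 24, 25, 33, 34, 35, 36, 44; that makes 17.

17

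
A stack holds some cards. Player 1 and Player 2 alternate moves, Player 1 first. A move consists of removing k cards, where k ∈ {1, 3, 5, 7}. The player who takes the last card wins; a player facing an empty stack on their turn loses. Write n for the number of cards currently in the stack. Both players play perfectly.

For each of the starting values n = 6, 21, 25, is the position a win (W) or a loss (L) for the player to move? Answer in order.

6: L, 21: W, 25: W

Label each position W (a win for the player to move) or L (a loss). A position with no legal move is L; any other position is W exactly when some move reaches an L, and L when every move reaches a W.
n=0: no move → L
n=1: reaches L-position 0 → W
n=2: only reaches 1(W), which is W → L
n=3: reaches L-position 2 → W
n=4: only reaches 3(W), 1(W), all W → L
n=5: reaches L-position 4 → W
n=6: only reaches 5(W), 3(W), 1(W), all W → L
n=7: reaches L-position 6 → W
n=8: only reaches 7(W), 5(W), 3(W), 1(W), all W → L
n=9: reaches L-position 8 → W
n=10: only reaches 9(W), 7(W), 5(W), 3(W), all W → L
n=11: reaches L-position 10 → W
n=12: only reaches 11(W), 9(W), 7(W), 5(W), all W → L
n=13: reaches L-position 12 → W
n=14: only reaches 13(W), 11(W), 9(W), 7(W), all W → L
n=15: reaches L-position 14 → W
n=16: only reaches 15(W), 13(W), 11(W), 9(W), all W → L
n=17: reaches L-position 16 → W
n=18: only reaches 17(W), 15(W), 13(W), 11(W), all W → L
n=19: reaches L-position 18 → W
n=20: only reaches 19(W), 17(W), 15(W), 13(W), all W → L
n=21: reaches L-position 20 → W
n=22: only reaches 21(W), 19(W), 17(W), 15(W), all W → L
n=23: reaches L-position 22 → W
n=24: only reaches 23(W), 21(W), 19(W), 17(W), all W → L
n=25: reaches L-position 24 → W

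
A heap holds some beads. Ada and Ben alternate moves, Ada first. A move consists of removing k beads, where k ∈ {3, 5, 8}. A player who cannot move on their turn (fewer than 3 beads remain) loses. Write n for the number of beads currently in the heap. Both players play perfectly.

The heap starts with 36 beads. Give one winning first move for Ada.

Remove 3, leaving 33.

Use the standard recursion: the mover loses at a terminal position; elsewhere, the mover wins exactly when some move hands the opponent an L position.
n=0: no move → L
n=1: no move → L
n=2: no move → L
n=3: reaches L-position 0 → W
n=4: reaches L-position 1 → W
n=5: reaches L-position 2 → W
n=6: reaches L-position 1 → W
n=7: reaches L-position 2 → W
n=8: reaches L-position 0 → W
n=9: reaches L-position 1 → W
n=10: reaches L-position 2 → W
n=11: only reaches 8(W), 6(W), 3(W), all W → L
n=12: only reaches 9(W), 7(W), 4(W), all W → L
n=13: only reaches 10(W), 8(W), 5(W), all W → L
n=14: reaches L-position 11 → W
n=15: reaches L-position 12 → W
n=16: reaches L-position 13 → W
n=17: reaches L-position 12 → W
n=18: reaches L-position 13 → W
n=19: reaches L-position 11 → W
n=20: reaches L-position 12 → W
n=21: reaches L-position 13 → W
n=22: only reaches 19(W), 17(W), 14(W), all W → L
n=23: only reaches 20(W), 18(W), 15(W), all W → L
n=24: only reaches 21(W), 19(W), 16(W), all W → L
n=25: reaches L-position 22 → W
n=26: reaches L-position 23 → W
n=27: reaches L-position 24 → W
n=28: reaches L-position 23 → W
n=29: reaches L-position 24 → W
n=30: reaches L-position 22 → W
n=31: reaches L-position 23 → W
n=32: reaches L-position 24 → W
n=33: only reaches 30(W), 28(W), 25(W), all W → L
n=34: only reaches 31(W), 29(W), 26(W), all W → L
n=35: only reaches 32(W), 30(W), 27(W), all W → L
n=36: reaches L-position 33 → W
From 36, the L positions reachable in one move are: 33.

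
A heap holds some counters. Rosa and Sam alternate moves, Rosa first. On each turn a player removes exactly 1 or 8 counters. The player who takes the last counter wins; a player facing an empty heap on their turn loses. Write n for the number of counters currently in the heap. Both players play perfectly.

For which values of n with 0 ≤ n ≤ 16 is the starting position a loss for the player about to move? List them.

0, 2, 4, 6, 9, 11, 13, 15

Classify positions by backward induction: terminal positions (no move available) are L. From any other position, the mover wins iff some move reaches an L.
n=0: no move → L
n=1: reaches L-position 0 → W
n=2: only reaches 1(W), which is W → L
n=3: reaches L-position 2 → W
n=4: only reaches 3(W), which is W → L
n=5: reaches L-position 4 → W
n=6: only reaches 5(W), which is W → L
n=7: reaches L-position 6 → W
n=8: reaches L-position 0 → W
n=9: only reaches 8(W), 1(W), all W → L
n=10: reaches L-position 9 → W
n=11: only reaches 10(W), 3(W), all W → L
n=12: reaches L-position 11 → W
n=13: only reaches 12(W), 5(W), all W → L
n=14: reaches L-position 13 → W
n=15: only reaches 14(W), 7(W), all W → L
n=16: reaches L-position 15 → W
The losing starting values of n are exactly the entries labelled L in this table (8 of them).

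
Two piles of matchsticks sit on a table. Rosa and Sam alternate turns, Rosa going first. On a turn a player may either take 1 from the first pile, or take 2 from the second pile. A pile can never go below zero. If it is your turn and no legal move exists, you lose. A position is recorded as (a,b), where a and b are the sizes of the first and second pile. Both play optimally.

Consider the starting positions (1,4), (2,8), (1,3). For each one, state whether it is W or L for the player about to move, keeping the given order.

(1,4): W, (2,8): L, (1,3): L

Compute win/loss labels from the base case upward. A position with no move is L. Any other position is W if it can reach an L in one move, else L.
No move ever increases a pile, so every position that can arise here has a ≤ 2 and b ≤ 8; it is enough to label the cells with 0 ≤ a ≤ 2 and 0 ≤ b ≤ 8.
Every move lowers a or b (never raises either), so fill the grid row by row in increasing a, and left to right within a row: each cell's successors are then already labelled.
      b=0  b=1  b=2  b=3  b=4  b=5  b=6  b=7  b=8
a=0:    L    L    W    W    L    L    W    W    L
a=1:    W    W    L    L    W    W    L    L    W
a=2:    L    L    W    W    L    L    W    W    L
Cells with no legal move (terminal, hence L): (0,0), (0,1).
The remaining L cells, each justified by listing all of its moves:
(0,4): L (sole option (0,2)(W) is W)
(0,5): L (sole option (0,3)(W) is W)
(0,8): L (sole option (0,6)(W) is W)
(1,2): L (options (0,2)(W), (1,0)(W) are all W)
(1,3): L (options (0,3)(W), (1,1)(W) are all W)
(1,6): L (options (0,6)(W), (1,4)(W) are all W)
(1,7): L (options (0,7)(W), (1,5)(W) are all W)
(2,0): L (sole option (1,0)(W) is W)
(2,1): L (sole option (1,1)(W) is W)
(2,4): L (options (1,4)(W), (2,2)(W) are all W)
(2,5): L (options (1,5)(W), (2,3)(W) are all W)
(2,8): L (options (1,8)(W), (2,6)(W) are all W)
Every other cell has at least one move into one of the L cells above, so it is W.
(1,4): the move to (0,4) reaches an L cell, so W
(2,8): one of the L cells justified above, so L
(1,3): one of the L cells justified above, so L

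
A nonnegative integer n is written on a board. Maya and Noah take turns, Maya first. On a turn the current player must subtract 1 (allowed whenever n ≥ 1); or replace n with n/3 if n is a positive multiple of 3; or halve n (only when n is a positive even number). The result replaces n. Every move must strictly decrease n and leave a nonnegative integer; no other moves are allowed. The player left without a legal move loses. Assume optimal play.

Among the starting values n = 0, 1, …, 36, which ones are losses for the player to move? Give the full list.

0, 2, 5, 7, 9, 11, 13, 16, 19, 23, 25, 28, 30, 34, 36

Classify positions by backward induction: terminal positions (no move available) are L. From any other position, the mover wins iff some move reaches an L.
n=0: no move → L
n=1: →0(L), so W
n=2: →1(W) only, which is W, so L
n=3: →2(L), so W
n=4: →2(L), so W
n=5: →4(W) only, which is W, so L
n=6: →2(L), so W
n=7: →6(W) only, which is W, so L
n=8: →7(L), so W
n=9: →3(W), 8(W) — all W, so L
n=10: →5(L), so W
n=11: →10(W) only, which is W, so L
n=12: →11(L), so W
n=13: →12(W) only, which is W, so L
n=14: →7(L), so W
n=15: →5(L), so W
n=16: →8(W), 15(W) — all W, so L
n=17: →16(L), so W
n=18: →9(L), so W
n=19: →18(W) only, which is W, so L
n=20: →19(L), so W
n=21: →7(L), so W
n=22: →11(L), so W
n=23: →22(W) only, which is W, so L
n=24: →23(L), so W
n=25: →24(W) only, which is W, so L
n=26: →13(L), so W
n=27: →9(L), so W
n=28: →14(W), 27(W) — all W, so L
n=29: →28(L), so W
n=30: →10(W), 15(W), 29(W) — all W, so L
n=31: →30(L), so W
n=32: →16(L), so W
n=33: →11(L), so W
n=34: →17(W), 33(W) — all W, so L
n=35: →34(L), so W
n=36: →12(W), 18(W), 35(W) — all W, so L
The losing starting values of n are exactly the entries labelled L in this table (15 of them).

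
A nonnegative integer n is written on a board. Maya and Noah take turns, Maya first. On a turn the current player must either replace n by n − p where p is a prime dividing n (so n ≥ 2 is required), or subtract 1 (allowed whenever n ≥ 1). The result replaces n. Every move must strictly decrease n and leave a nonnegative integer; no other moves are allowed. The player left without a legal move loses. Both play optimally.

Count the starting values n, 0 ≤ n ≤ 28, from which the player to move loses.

8

Build the W/L table. Terminal = L. A non-terminal position is W if it has a move to some L; otherwise it is L.
n=0: no move → L
n=1: W (go to 0, an L position)
n=2: W (go to 0, an L position)
n=3: W (go to 0, an L position)
n=4: L (options 2(W), 3(W) are all W)
n=5: W (go to 0, an L position)
n=6: W (go to 4, an L position)
n=7: W (go to 0, an L position)
n=8: L (options 6(W), 7(W) are all W)
n=9: W (go to 8, an L position)
n=10: W (go to 8, an L position)
n=11: W (go to 0, an L position)
n=12: L (options 9(W), 10(W), 11(W) are all W)
n=13: W (go to 0, an L position)
n=14: W (go to 12, an L position)
n=15: W (go to 12, an L position)
n=16: L (options 14(W), 15(W) are all W)
n=17: W (go to 0, an L position)
n=18: W (go to 16, an L position)
n=19: W (go to 0, an L position)
n=20: L (options 15(W), 18(W), 19(W) are all W)
n=21: W (go to 20, an L position)
n=22: W (go to 20, an L position)
n=23: W (go to 0, an L position)
n=24: L (options 21(W), 22(W), 23(W) are all W)
n=25: W (go to 20, an L position)
n=26: W (go to 24, an L position)
n=27: W (go to 24, an L position)
n=28: L (options 21(W), 26(W), 27(W) are all W)
L entries with 0 ≤ n ≤ 28: n = 0, 4, 8, 12, 16, 20, 24, 28; that makes 8.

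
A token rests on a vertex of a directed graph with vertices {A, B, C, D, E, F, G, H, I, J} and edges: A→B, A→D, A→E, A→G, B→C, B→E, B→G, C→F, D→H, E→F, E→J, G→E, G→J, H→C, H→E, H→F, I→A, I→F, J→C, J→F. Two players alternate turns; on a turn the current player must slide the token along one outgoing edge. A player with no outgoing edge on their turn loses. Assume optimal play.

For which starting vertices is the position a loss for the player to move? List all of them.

Positions with no move are L. A position that does have a move is losing for the player to move precisely when every available move leads to a winning position for the opponent. Fill in the labels:
Every edge goes from a vertex to one that appears earlier in the order F, C, J, E, H, G, B, D, A, I, so processing vertices in that order labels each vertex after all of its successors.
F: no outgoing edge → L
C: can move to F, which is L ⇒ W
J: can move to F, which is L ⇒ W
E: can move to F, which is L ⇒ W
H: can move to F, which is L ⇒ W
G: moves to E(W), J(W); every one is W ⇒ L
B: can move to G, which is L ⇒ W
D: the only move is to H(W), a W ⇒ L
A: can move to D, which is L ⇒ W
I: can move to F, which is L ⇒ W
The losing starting vertices are exactly the entries labelled L in this table (3 of them).

D, F, G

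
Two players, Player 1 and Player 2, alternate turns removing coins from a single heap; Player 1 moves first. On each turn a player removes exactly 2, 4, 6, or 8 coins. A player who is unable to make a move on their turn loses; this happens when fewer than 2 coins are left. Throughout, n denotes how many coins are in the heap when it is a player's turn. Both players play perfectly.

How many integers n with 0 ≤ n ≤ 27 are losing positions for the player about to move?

Positions with no move are L. A position that does have a move is losing for the player to move precisely when every available move leads to a winning position for the opponent. Fill in the labels:
n=0: no move → L
n=1: no move → L
n=2: can move to 0, which is L ⇒ W
n=3: can move to 1, which is L ⇒ W
n=4: can move to 0, which is L ⇒ W
n=5: can move to 1, which is L ⇒ W
n=6: can move to 0, which is L ⇒ W
n=7: can move to 1, which is L ⇒ W
n=8: can move to 0, which is L ⇒ W
n=9: can move to 1, which is L ⇒ W
n=10: moves to 8(W), 6(W), 4(W), 2(W); every one is W ⇒ L
n=11: moves to 9(W), 7(W), 5(W), 3(W); every one is W ⇒ L
n=12: can move to 10, which is L ⇒ W
n=13: can move to 11, which is L ⇒ W
n=14: can move to 10, which is L ⇒ W
n=15: can move to 11, which is L ⇒ W
n=16: can move to 10, which is L ⇒ W
n=17: can move to 11, which is L ⇒ W
n=18: can move to 10, which is L ⇒ W
n=19: can move to 11, which is L ⇒ W
n=20: moves to 18(W), 16(W), 14(W), 12(W); every one is W ⇒ L
n=21: moves to 19(W), 17(W), 15(W), 13(W); every one is W ⇒ L
n=22: can move to 20, which is L ⇒ W
n=23: can move to 21, which is L ⇒ W
n=24: can move to 20, which is L ⇒ W
n=25: can move to 21, which is L ⇒ W
n=26: can move to 20, which is L ⇒ W
n=27: can move to 21, which is L ⇒ W
L entries with 0 ≤ n ≤ 27: n = 0, 1, 10, 11, 20, 21; that makes 6.

6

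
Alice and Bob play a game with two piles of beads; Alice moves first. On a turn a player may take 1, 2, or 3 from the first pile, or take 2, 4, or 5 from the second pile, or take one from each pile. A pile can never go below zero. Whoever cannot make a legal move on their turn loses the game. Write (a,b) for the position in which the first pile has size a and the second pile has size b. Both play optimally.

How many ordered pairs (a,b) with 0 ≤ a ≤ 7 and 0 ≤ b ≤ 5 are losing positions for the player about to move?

Classify positions by backward induction: terminal positions (no move available) are L. From any other position, the mover wins iff some move reaches an L.
Every move lowers a or b (never raises either), so fill the grid row by row in increasing a, and left to right within a row: each cell's successors are then already labelled.
      b=0  b=1  b=2  b=3  b=4  b=5
a=0:    L    L    W    W    W    W
a=1:    W    W    W    L    L    W
a=2:    W    W    L    W    W    W
a=3:    W    W    W    W    W    L
a=4:    L    L    W    W    W    W
a=5:    W    W    W    L    L    W
a=6:    W    W    L    W    W    W
a=7:    W    W    W    W    W    L
Cells with no legal move (terminal, hence L): (0,0), (0,1).
The remaining L cells, each justified by listing all of its moves:
(1,3): →(0,3)(W), (1,1)(W), (0,2)(W) — all W, so L
(1,4): →(0,4)(W), (1,2)(W), (1,0)(W), (0,3)(W) — all W, so L
(2,2): →(1,2)(W), (0,2)(W), (2,0)(W), (1,1)(W) — all W, so L
(3,5): →(2,5)(W), (1,5)(W), (0,5)(W), (3,3)(W), (3,1)(W), (3,0)(W), (2,4)(W) — all W, so L
(4,0): →(3,0)(W), (2,0)(W), (1,0)(W) — all W, so L
(4,1): →(3,1)(W), (2,1)(W), (1,1)(W), (3,0)(W) — all W, so L
(5,3): →(4,3)(W), (3,3)(W), (2,3)(W), (5,1)(W), (4,2)(W) — all W, so L
(5,4): →(4,4)(W), (3,4)(W), (2,4)(W), (5,2)(W), (5,0)(W), (4,3)(W) — all W, so L
(6,2): →(5,2)(W), (4,2)(W), (3,2)(W), (6,0)(W), (5,1)(W) — all W, so L
(7,5): →(6,5)(W), (5,5)(W), (4,5)(W), (7,3)(W), (7,1)(W), (7,0)(W), (6,4)(W) — all W, so L
Every other cell has at least one move into one of the L cells above, so it is W.
L cells per row: a=0: 2, a=1: 2, a=2: 1, a=3: 1, a=4: 2, a=5: 2, a=6: 1, a=7: 1; total 12.

12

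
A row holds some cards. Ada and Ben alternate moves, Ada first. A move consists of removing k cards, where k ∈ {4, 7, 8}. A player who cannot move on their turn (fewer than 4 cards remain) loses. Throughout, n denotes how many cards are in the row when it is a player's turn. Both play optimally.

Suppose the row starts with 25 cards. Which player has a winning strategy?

Label each position W (a win for the player to move) or L (a loss). A position with no legal move is L; any other position is W exactly when some move reaches an L, and L when every move reaches a W.
n=0: no move → L
n=1: no move → L
n=2: no move → L
n=3: no move → L
n=4: reaches L-position 0 → W
n=5: reaches L-position 1 → W
n=6: reaches L-position 2 → W
n=7: reaches L-position 3 → W
n=8: reaches L-position 1 → W
n=9: reaches L-position 2 → W
n=10: reaches L-position 3 → W
n=11: reaches L-position 3 → W
n=12: only reaches 8(W), 5(W), 4(W), all W → L
n=13: only reaches 9(W), 6(W), 5(W), all W → L
n=14: only reaches 10(W), 7(W), 6(W), all W → L
n=15: only reaches 11(W), 8(W), 7(W), all W → L
n=16: reaches L-position 12 → W
n=17: reaches L-position 13 → W
n=18: reaches L-position 14 → W
n=19: reaches L-position 15 → W
n=20: reaches L-position 13 → W
n=21: reaches L-position 14 → W
n=22: reaches L-position 15 → W
n=23: reaches L-position 15 → W
n=24: only reaches 20(W), 17(W), 16(W), all W → L
n=25: only reaches 21(W), 18(W), 17(W), all W → L
The starting position 25 is L: whatever Ada does, the opponent receives a W position.

Ben wins.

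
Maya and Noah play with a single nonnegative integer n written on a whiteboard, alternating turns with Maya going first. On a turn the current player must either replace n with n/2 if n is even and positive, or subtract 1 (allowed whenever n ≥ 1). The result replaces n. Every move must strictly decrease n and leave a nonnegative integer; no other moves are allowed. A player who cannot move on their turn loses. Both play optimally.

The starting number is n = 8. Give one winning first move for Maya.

Classify positions by backward induction: terminal positions (no move available) are L. From any other position, the mover wins iff some move reaches an L.
n=0: no move → L
n=1: W (go to 0, an L position)
n=2: L (sole option 1(W) is W)
n=3: W (go to 2, an L position)
n=4: W (go to 2, an L position)
n=5: L (sole option 4(W) is W)
n=6: W (go to 5, an L position)
n=7: L (sole option 6(W) is W)
n=8: W (go to 7, an L position)
From 8, the L positions reachable in one move are: 7.

Move to 7.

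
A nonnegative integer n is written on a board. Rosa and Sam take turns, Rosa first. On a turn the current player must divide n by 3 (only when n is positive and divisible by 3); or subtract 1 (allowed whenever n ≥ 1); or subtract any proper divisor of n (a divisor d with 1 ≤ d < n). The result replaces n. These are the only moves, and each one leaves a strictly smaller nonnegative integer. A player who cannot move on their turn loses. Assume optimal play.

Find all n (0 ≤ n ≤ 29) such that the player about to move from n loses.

0, 2, 5, 7, 9, 11, 13, 16, 19, 23, 25, 28

Label each position W (a win for the player to move) or L (a loss). A position with no legal move is L; any other position is W exactly when some move reaches an L, and L when every move reaches a W.
n=0: no move → L
n=1: can move to 0, which is L ⇒ W
n=2: the only move is to 1(W), a W ⇒ L
n=3: can move to 2, which is L ⇒ W
n=4: can move to 2, which is L ⇒ W
n=5: the only move is to 4(W), a W ⇒ L
n=6: can move to 2, which is L ⇒ W
n=7: the only move is to 6(W), a W ⇒ L
n=8: can move to 7, which is L ⇒ W
n=9: moves to 3(W), 6(W), 8(W); every one is W ⇒ L
n=10: can move to 5, which is L ⇒ W
n=11: the only move is to 10(W), a W ⇒ L
n=12: can move to 9, which is L ⇒ W
n=13: the only move is to 12(W), a W ⇒ L
n=14: can move to 7, which is L ⇒ W
n=15: can move to 5, which is L ⇒ W
n=16: moves to 8(W), 12(W), 14(W), 15(W); every one is W ⇒ L
n=17: can move to 16, which is L ⇒ W
n=18: can move to 9, which is L ⇒ W
n=19: the only move is to 18(W), a W ⇒ L
n=20: can move to 16, which is L ⇒ W
n=21: can move to 7, which is L ⇒ W
n=22: can move to 11, which is L ⇒ W
n=23: the only move is to 22(W), a W ⇒ L
n=24: can move to 16, which is L ⇒ W
n=25: moves to 20(W), 24(W); every one is W ⇒ L
n=26: can move to 13, which is L ⇒ W
n=27: can move to 9, which is L ⇒ W
n=28: moves to 14(W), 21(W), 24(W), 26(W), 27(W); every one is W ⇒ L
n=29: can move to 28, which is L ⇒ W
Reading off the rows marked L gives the requested list; there are 12 such values of n.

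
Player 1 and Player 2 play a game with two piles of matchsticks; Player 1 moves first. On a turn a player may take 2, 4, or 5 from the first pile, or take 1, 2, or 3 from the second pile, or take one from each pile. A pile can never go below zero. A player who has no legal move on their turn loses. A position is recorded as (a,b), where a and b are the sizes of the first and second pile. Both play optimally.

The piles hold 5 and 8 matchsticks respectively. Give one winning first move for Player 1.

Use the standard recursion: the mover loses at a terminal position; elsewhere, the mover wins exactly when some move hands the opponent an L position.
No move ever increases a pile, so every position that can arise here has a ≤ 5 and b ≤ 8; it is enough to label the cells with 0 ≤ a ≤ 5 and 0 ≤ b ≤ 8.
Every move lowers a or b (never raises either), so fill the grid row by row in increasing a, and left to right within a row: each cell's successors are then already labelled.
      b=0  b=1  b=2  b=3  b=4  b=5  b=6  b=7  b=8
a=0:    L    W    W    W    L    W    W    W    L
a=1:    L    W    W    W    L    W    W    W    L
a=2:    W    W    L    W    W    W    L    W    W
a=3:    W    L    W    W    W    L    W    W    W
a=4:    W    L    W    W    W    L    W    W    W
a=5:    W    W    W    L    W    W    W    L    W
Cells with no legal move (terminal, hence L): (0,0), (1,0).
The remaining L cells, each justified by listing all of its moves:
(0,4): moves to (0,3)(W), (0,2)(W), (0,1)(W); every one is W ⇒ L
(0,8): moves to (0,7)(W), (0,6)(W), (0,5)(W); every one is W ⇒ L
(1,4): moves to (1,3)(W), (1,2)(W), (1,1)(W), (0,3)(W); every one is W ⇒ L
(1,8): moves to (1,7)(W), (1,6)(W), (1,5)(W), (0,7)(W); every one is W ⇒ L
(2,2): moves to (0,2)(W), (2,1)(W), (2,0)(W), (1,1)(W); every one is W ⇒ L
(2,6): moves to (0,6)(W), (2,5)(W), (2,4)(W), (2,3)(W), (1,5)(W); every one is W ⇒ L
(3,1): moves to (1,1)(W), (3,0)(W), (2,0)(W); every one is W ⇒ L
(3,5): moves to (1,5)(W), (3,4)(W), (3,3)(W), (3,2)(W), (2,4)(W); every one is W ⇒ L
(4,1): moves to (2,1)(W), (0,1)(W), (4,0)(W), (3,0)(W); every one is W ⇒ L
(4,5): moves to (2,5)(W), (0,5)(W), (4,4)(W), (4,3)(W), (4,2)(W), (3,4)(W); every one is W ⇒ L
(5,3): moves to (3,3)(W), (1,3)(W), (0,3)(W), (5,2)(W), (5,1)(W), (5,0)(W), (4,2)(W); every one is W ⇒ L
(5,7): moves to (3,7)(W), (1,7)(W), (0,7)(W), (5,6)(W), (5,5)(W), (5,4)(W), (4,6)(W); every one is W ⇒ L
Every other cell has at least one move into one of the L cells above, so it is W.
From (5,8), the L positions reachable in one move are: (1,8), (0,8), (5,7). Any move reaching one of these is winning.

Move to (1,8).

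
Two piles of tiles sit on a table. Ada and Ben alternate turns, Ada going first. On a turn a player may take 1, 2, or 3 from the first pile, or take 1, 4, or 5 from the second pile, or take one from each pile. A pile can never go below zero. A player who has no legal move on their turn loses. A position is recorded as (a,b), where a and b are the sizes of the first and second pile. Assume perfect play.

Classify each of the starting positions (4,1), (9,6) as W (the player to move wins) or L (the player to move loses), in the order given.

(4,1): W, (9,6): L

Use the standard recursion: the mover loses at a terminal position; elsewhere, the mover wins exactly when some move hands the opponent an L position.
No move ever increases a pile, so every position that can arise here has a ≤ 9 and b ≤ 6; it is enough to label the cells with 0 ≤ a ≤ 9 and 0 ≤ b ≤ 6.
Every move lowers a or b (never raises either), so fill the grid row by row in increasing a, and left to right within a row: each cell's successors are then already labelled.
      b=0  b=1  b=2  b=3  b=4  b=5  b=6
a=0:    L    W    L    W    W    W    W
a=1:    W    W    W    W    L    W    L
a=2:    W    L    W    L    W    W    W
a=3:    W    W    W    W    W    L    W
a=4:    L    W    L    W    W    W    W
a=5:    W    W    W    W    L    W    L
a=6:    W    L    W    L    W    W    W
a=7:    W    W    W    W    W    L    W
a=8:    L    W    L    W    W    W    W
a=9:    W    W    W    W    L    W    L
Cells with no legal move (terminal, hence L): (0,0).
The remaining L cells, each justified by listing all of its moves:
(0,2): the only move is to (0,1)(W), a W ⇒ L
(1,4): moves to (0,4)(W), (1,3)(W), (1,0)(W), (0,3)(W); every one is W ⇒ L
(1,6): moves to (0,6)(W), (1,5)(W), (1,2)(W), (1,1)(W), (0,5)(W); every one is W ⇒ L
(2,1): moves to (1,1)(W), (0,1)(W), (2,0)(W), (1,0)(W); every one is W ⇒ L
(2,3): moves to (1,3)(W), (0,3)(W), (2,2)(W), (1,2)(W); every one is W ⇒ L
(3,5): moves to (2,5)(W), (1,5)(W), (0,5)(W), (3,4)(W), (3,1)(W), (3,0)(W), (2,4)(W); every one is W ⇒ L
(4,0): moves to (3,0)(W), (2,0)(W), (1,0)(W); every one is W ⇒ L
(4,2): moves to (3,2)(W), (2,2)(W), (1,2)(W), (4,1)(W), (3,1)(W); every one is W ⇒ L
(5,4): moves to (4,4)(W), (3,4)(W), (2,4)(W), (5,3)(W), (5,0)(W), (4,3)(W); every one is W ⇒ L
(5,6): moves to (4,6)(W), (3,6)(W), (2,6)(W), (5,5)(W), (5,2)(W), (5,1)(W), (4,5)(W); every one is W ⇒ L
(6,1): moves to (5,1)(W), (4,1)(W), (3,1)(W), (6,0)(W), (5,0)(W); every one is W ⇒ L
(6,3): moves to (5,3)(W), (4,3)(W), (3,3)(W), (6,2)(W), (5,2)(W); every one is W ⇒ L
(7,5): moves to (6,5)(W), (5,5)(W), (4,5)(W), (7,4)(W), (7,1)(W), (7,0)(W), (6,4)(W); every one is W ⇒ L
(8,0): moves to (7,0)(W), (6,0)(W), (5,0)(W); every one is W ⇒ L
(8,2): moves to (7,2)(W), (6,2)(W), (5,2)(W), (8,1)(W), (7,1)(W); every one is W ⇒ L
(9,4): moves to (8,4)(W), (7,4)(W), (6,4)(W), (9,3)(W), (9,0)(W), (8,3)(W); every one is W ⇒ L
(9,6): moves to (8,6)(W), (7,6)(W), (6,6)(W), (9,5)(W), (9,2)(W), (9,1)(W), (8,5)(W); every one is W ⇒ L
Every other cell has at least one move into one of the L cells above, so it is W.
(4,1): the move to (2,1) reaches an L cell, so W
(9,6): one of the L cells justified above, so L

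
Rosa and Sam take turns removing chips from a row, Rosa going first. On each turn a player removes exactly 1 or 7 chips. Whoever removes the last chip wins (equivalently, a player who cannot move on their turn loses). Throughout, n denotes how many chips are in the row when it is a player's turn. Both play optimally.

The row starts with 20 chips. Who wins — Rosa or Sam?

Build the W/L table. Terminal = L. A non-terminal position is W if it has a move to some L; otherwise it is L.
n=0: no move → L
n=1: can move to 0, which is L ⇒ W
n=2: the only move is to 1(W), a W ⇒ L
n=3: can move to 2, which is L ⇒ W
n=4: the only move is to 3(W), a W ⇒ L
n=5: can move to 4, which is L ⇒ W
n=6: the only move is to 5(W), a W ⇒ L
n=7: can move to 6, which is L ⇒ W
n=8: moves to 7(W), 1(W); every one is W ⇒ L
n=9: can move to 8, which is L ⇒ W
n=10: moves to 9(W), 3(W); every one is W ⇒ L
n=11: can move to 10, which is L ⇒ W
n=12: moves to 11(W), 5(W); every one is W ⇒ L
n=13: can move to 12, which is L ⇒ W
n=14: moves to 13(W), 7(W); every one is W ⇒ L
n=15: can move to 14, which is L ⇒ W
n=16: moves to 15(W), 9(W); every one is W ⇒ L
n=17: can move to 16, which is L ⇒ W
n=18: moves to 17(W), 11(W); every one is W ⇒ L
n=19: can move to 18, which is L ⇒ W
n=20: moves to 19(W), 13(W); every one is W ⇒ L
Every move from 20 reaches a W position, so the mover loses.

Sam wins.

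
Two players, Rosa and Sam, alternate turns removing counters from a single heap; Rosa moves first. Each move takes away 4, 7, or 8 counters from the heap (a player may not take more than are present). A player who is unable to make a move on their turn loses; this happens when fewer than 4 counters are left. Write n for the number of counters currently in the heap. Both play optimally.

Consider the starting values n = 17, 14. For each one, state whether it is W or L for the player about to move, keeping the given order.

Build the W/L table. Terminal = L. A non-terminal position is W if it has a move to some L; otherwise it is L.
n=0: no move → L
n=1: no move → L
n=2: no move → L
n=3: no move → L
n=4: →0(L), so W
n=5: →1(L), so W
n=6: →2(L), so W
n=7: →3(L), so W
n=8: →1(L), so W
n=9: →2(L), so W
n=10: →3(L), so W
n=11: →3(L), so W
n=12: →8(W), 5(W), 4(W) — all W, so L
n=13: →9(W), 6(W), 5(W) — all W, so L
n=14: →10(W), 7(W), 6(W) — all W, so L
n=15: →11(W), 8(W), 7(W) — all W, so L
n=16: →12(L), so W
n=17: →13(L), so W

17: W, 14: L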